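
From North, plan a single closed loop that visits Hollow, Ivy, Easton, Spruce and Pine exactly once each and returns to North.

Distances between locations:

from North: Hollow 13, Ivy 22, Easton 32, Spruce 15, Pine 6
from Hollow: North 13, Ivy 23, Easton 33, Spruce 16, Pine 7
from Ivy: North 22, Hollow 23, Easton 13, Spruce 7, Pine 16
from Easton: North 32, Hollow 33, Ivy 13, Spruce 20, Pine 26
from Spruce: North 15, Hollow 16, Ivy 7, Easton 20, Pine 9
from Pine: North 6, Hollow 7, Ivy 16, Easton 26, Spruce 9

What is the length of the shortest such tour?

Minimum total distance: 81.

With 5 stops there are 5!/2 = 60 distinct round trips (a route and its reverse cost the same).
North → Hollow → Ivy → Easton → Spruce → Pine → North: 13+23+13+20+9+6 = 84
North → Hollow → Ivy → Easton → Pine → Spruce → North: 13+23+13+26+9+15 = 99
North → Hollow → Ivy → Spruce → Easton → Pine → North: 13+23+7+20+26+6 = 95
North → Hollow → Ivy → Spruce → Pine → Easton → North: 13+23+7+9+26+32 = 110
North → Hollow → Ivy → Pine → Easton → Spruce → North: 13+23+16+26+20+15 = 113
North → Hollow → Ivy → Pine → Spruce → Easton → North: 13+23+16+9+20+32 = 113
North → Hollow → Easton → Ivy → Spruce → Pine → North: 13+33+13+7+9+6 = 81
North → Hollow → Easton → Ivy → Pine → Spruce → North: 13+33+13+16+9+15 = 99
North → Hollow → Easton → Spruce → Ivy → Pine → North: 13+33+20+7+16+6 = 95
North → Hollow → Easton → Spruce → Pine → Ivy → North: 13+33+20+9+16+22 = 113
North → Hollow → Easton → Pine → Ivy → Spruce → North: 13+33+26+16+7+15 = 110
North → Hollow → Easton → Pine → Spruce → Ivy → North: 13+33+26+9+7+22 = 110
North → Hollow → Spruce → Ivy → Easton → Pine → North: 13+16+7+13+26+6 = 81
North → Hollow → Spruce → Ivy → Pine → Easton → North: 13+16+7+16+26+32 = 110
… (46 more)
The minimum is 81.
One optimal route: North → Hollow → Easton → Ivy → Spruce → Pine → North (or its reverse).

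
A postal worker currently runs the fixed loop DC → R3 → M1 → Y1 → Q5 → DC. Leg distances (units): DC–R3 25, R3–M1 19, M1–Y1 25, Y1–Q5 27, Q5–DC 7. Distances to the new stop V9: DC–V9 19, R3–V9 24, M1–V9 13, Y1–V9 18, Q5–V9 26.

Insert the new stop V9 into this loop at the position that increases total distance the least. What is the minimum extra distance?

Adding 6 by placing V9 on the M1–Y1 leg.

Insertion cost between consecutive stops i–j is d(i,V9) + d(V9,j) − d(i,j):
  between DC and R3: 19 + 24 − 25 = 18
  between R3 and M1: 24 + 13 − 19 = 18
  between M1 and Y1: 13 + 18 − 25 = 6
  between Y1 and Q5: 18 + 26 − 27 = 17
  between Q5 and DC: 26 + 19 − 7 = 38
Cheapest insertion is between M1 and Y1, adding 6.
New total = 103 + 6 = 109.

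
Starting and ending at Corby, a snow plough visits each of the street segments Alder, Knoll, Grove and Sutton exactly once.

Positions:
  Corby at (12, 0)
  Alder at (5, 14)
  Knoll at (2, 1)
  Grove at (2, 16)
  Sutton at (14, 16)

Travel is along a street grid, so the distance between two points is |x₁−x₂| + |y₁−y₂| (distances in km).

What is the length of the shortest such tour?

Corby→Alder→Knoll→Grove→Sutton→Corby: 21+16+15+12+18 = 82
Corby→Alder→Knoll→Sutton→Grove→Corby: 21+16+27+12+26 = 102
Corby→Alder→Grove→Knoll→Sutton→Corby: 21+5+15+27+18 = 86
Corby→Alder→Grove→Sutton→Knoll→Corby: 21+5+12+27+11 = 76
Corby→Alder→Sutton→Knoll→Grove→Corby: 21+11+27+15+26 = 100
Corby→Alder→Sutton→Grove→Knoll→Corby: 21+11+12+15+11 = 70
Corby→Knoll→Alder→Grove→Sutton→Corby: 11+16+5+12+18 = 62
Corby→Knoll→Alder→Sutton→Grove→Corby: 11+16+11+12+26 = 76
Corby→Knoll→Grove→Alder→Sutton→Corby: 11+15+5+11+18 = 60
Corby→Knoll→Sutton→Alder→Grove→Corby: 11+27+11+5+26 = 80
Corby→Grove→Alder→Knoll→Sutton→Corby: 26+5+16+27+18 = 92
Corby→Grove→Knoll→Alder→Sutton→Corby: 26+15+16+11+18 = 86
The minimum is 60.
One optimal route: Corby → Knoll → Grove → Alder → Sutton → Corby (or its reverse).

60 km — the shortest possible round trip.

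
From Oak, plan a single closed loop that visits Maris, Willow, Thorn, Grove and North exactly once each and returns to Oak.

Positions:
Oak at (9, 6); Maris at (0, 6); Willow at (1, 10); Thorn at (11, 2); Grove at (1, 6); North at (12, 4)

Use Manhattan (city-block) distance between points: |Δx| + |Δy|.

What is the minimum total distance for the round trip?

Oak - Maris - Willow - Thorn - Grove - North - Oak: 9+5+18+14+13+5 = 64
Oak - Maris - Willow - Thorn - North - Grove - Oak: 9+5+18+3+13+8 = 56
Oak - Maris - Willow - Grove - Thorn - North - Oak: 9+5+4+14+3+5 = 40
Oak - Maris - Willow - Grove - North - Thorn - Oak: 9+5+4+13+3+6 = 40
Oak - Maris - Willow - North - Thorn - Grove - Oak: 9+5+17+3+14+8 = 56
Oak - Maris - Willow - North - Grove - Thorn - Oak: 9+5+17+13+14+6 = 64
Oak - Maris - Thorn - Willow - Grove - North - Oak: 9+15+18+4+13+5 = 64
Oak - Maris - Thorn - Willow - North - Grove - Oak: 9+15+18+17+13+8 = 80
Oak - Maris - Thorn - Grove - Willow - North - Oak: 9+15+14+4+17+5 = 64
Oak - Maris - Thorn - Grove - North - Willow - Oak: 9+15+14+13+17+12 = 80
Oak - Maris - Thorn - North - Willow - Grove - Oak: 9+15+3+17+4+8 = 56
Oak - Maris - Thorn - North - Grove - Willow - Oak: 9+15+3+13+4+12 = 56
Oak - Maris - Grove - Willow - Thorn - North - Oak: 9+1+4+18+3+5 = 40
Oak - Maris - Grove - Willow - North - Thorn - Oak: 9+1+4+17+3+6 = 40
… (46 more)
The minimum is 40.
One optimal route: Oak → Maris → Willow → Grove → Thorn → North → Oak (or its reverse).

40 — the shortest possible round trip.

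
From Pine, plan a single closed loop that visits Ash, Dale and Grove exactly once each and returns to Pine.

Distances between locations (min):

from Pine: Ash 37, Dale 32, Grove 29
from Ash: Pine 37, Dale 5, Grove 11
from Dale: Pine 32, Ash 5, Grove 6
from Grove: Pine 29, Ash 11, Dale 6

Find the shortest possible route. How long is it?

Pine → Ash → Dale → Grove → Pine: 37+5+6+29 = 77
Pine → Ash → Grove → Dale → Pine: 37+11+6+32 = 86
Pine → Dale → Ash → Grove → Pine: 32+5+11+29 = 77
The minimum is 77.
One optimal route: Pine → Ash → Dale → Grove → Pine (or its reverse).

Shortest round trip = 77 min.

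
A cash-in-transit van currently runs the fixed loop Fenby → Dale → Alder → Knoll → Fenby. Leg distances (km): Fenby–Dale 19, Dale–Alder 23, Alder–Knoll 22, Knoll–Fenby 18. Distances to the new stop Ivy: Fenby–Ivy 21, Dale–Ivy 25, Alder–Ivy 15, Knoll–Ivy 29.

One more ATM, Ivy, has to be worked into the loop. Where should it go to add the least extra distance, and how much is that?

Insertion cost between consecutive stops i–j is d(i,Ivy) + d(Ivy,j) − d(i,j):
  between Fenby and Dale: 21 + 25 − 19 = 27
  between Dale and Alder: 25 + 15 − 23 = 17
  between Alder and Knoll: 15 + 29 − 22 = 22
  between Knoll and Fenby: 29 + 21 − 18 = 32
Cheapest insertion is between Dale and Alder, adding 17.
New total = 82 + 17 = 99.

Adding 17 km by placing Ivy on the Dale–Alder leg.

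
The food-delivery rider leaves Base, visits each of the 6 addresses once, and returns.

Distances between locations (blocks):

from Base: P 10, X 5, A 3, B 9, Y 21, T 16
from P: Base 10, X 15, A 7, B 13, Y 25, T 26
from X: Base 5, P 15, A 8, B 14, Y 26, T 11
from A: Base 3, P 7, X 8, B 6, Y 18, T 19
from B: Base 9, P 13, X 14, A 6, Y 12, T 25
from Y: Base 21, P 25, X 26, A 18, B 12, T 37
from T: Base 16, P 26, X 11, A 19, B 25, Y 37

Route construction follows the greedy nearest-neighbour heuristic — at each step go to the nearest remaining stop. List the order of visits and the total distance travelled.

From Base: distances to unvisited — A=3, X=5, B=9, P=10, T=16, Y=21. Nearest is A (3).
From A: distances to unvisited — B=6, P=7, X=8, Y=18, T=19. Nearest is B (6).
From B: distances to unvisited — Y=12, P=13, X=14, T=25. Nearest is Y (12).
From Y: distances to unvisited — P=25, X=26, T=37. Nearest is P (25).
From P: distances to unvisited — X=15, T=26. Nearest is X (15).
From X: distances to unvisited — T=11. Nearest is T (11).
Return T→Base: 16.
Total = 3 + 6 + 12 + 25 + 15 + 11 + 16 = 88.

Total distance 88 blocks via the nearest-neighbour route Base → A → B → Y → P → X → T → Base.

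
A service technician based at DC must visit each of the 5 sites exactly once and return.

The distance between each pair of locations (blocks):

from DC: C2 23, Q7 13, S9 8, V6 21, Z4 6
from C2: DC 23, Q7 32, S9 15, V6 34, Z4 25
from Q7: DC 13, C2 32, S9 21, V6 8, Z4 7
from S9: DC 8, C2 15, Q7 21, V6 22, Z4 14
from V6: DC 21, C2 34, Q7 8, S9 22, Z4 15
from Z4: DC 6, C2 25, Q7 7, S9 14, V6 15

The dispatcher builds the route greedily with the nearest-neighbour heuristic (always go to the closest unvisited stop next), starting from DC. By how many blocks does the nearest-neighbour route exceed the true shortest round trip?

DC: Z4=6, S9=8, Q7=13, V6=21, C2=23 ⇒ Z4
Z4: Q7=7, S9=14, V6=15, C2=25 ⇒ Q7
Q7: V6=8, S9=21, C2=32 ⇒ V6
V6: S9=22, C2=34 ⇒ S9
S9: C2=15 ⇒ C2
NN route DC → Z4 → Q7 → V6 → S9 → C2 → DC costs 81.
Optimal: DC → S9 → C2 → V6 → Q7 → Z4 → DC costs 78 (by enumerating all 60 distinct tours).
Excess = 81 − 78 = 3.

Excess over optimum: 3 blocks.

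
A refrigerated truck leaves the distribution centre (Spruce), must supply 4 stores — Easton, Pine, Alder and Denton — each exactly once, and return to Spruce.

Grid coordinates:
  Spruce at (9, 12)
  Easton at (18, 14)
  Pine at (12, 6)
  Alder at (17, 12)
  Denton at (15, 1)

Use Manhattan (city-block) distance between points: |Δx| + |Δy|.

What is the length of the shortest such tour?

There are 12 distinct closed tours to check (reversals are equivalent).
Spruce - Easton - Pine - Alder - Denton - Spruce: 11+14+11+13+17 = 66
Spruce - Easton - Pine - Denton - Alder - Spruce: 11+14+8+13+8 = 54
Spruce - Easton - Alder - Pine - Denton - Spruce: 11+3+11+8+17 = 50
Spruce - Easton - Alder - Denton - Pine - Spruce: 11+3+13+8+9 = 44
Spruce - Easton - Denton - Pine - Alder - Spruce: 11+16+8+11+8 = 54
Spruce - Easton - Denton - Alder - Pine - Spruce: 11+16+13+11+9 = 60
Spruce - Pine - Easton - Alder - Denton - Spruce: 9+14+3+13+17 = 56
Spruce - Pine - Easton - Denton - Alder - Spruce: 9+14+16+13+8 = 60
Spruce - Pine - Alder - Easton - Denton - Spruce: 9+11+3+16+17 = 56
Spruce - Pine - Denton - Easton - Alder - Spruce: 9+8+16+3+8 = 44
Spruce - Alder - Easton - Pine - Denton - Spruce: 8+3+14+8+17 = 50
Spruce - Alder - Pine - Easton - Denton - Spruce: 8+11+14+16+17 = 66
The minimum is 44.
One optimal route: Spruce → Easton → Alder → Denton → Pine → Spruce (or its reverse).

44 — the shortest possible round trip.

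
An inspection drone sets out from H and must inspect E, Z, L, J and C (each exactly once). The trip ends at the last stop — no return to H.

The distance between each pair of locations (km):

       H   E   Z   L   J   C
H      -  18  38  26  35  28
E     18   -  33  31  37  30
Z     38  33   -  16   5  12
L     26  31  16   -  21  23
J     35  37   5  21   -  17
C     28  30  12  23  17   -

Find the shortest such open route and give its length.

There are 5! = 120 possible orderings.
H - E - Z - L - J - C: 18+33+16+21+17 = 105
H - E - Z - L - C - J: 18+33+16+23+17 = 107
H - E - Z - J - L - C: 18+33+5+21+23 = 100
H - E - Z - J - C - L: 18+33+5+17+23 = 96
H - E - Z - C - L - J: 18+33+12+23+21 = 107
H - E - Z - C - J - L: 18+33+12+17+21 = 101
H - E - L - Z - J - C: 18+31+16+5+17 = 87
H - E - L - Z - C - J: 18+31+16+12+17 = 94
H - E - L - J - Z - C: 18+31+21+5+12 = 87
H - E - L - J - C - Z: 18+31+21+17+12 = 99
H - E - L - C - Z - J: 18+31+23+12+5 = 89
H - E - L - C - J - Z: 18+31+23+17+5 = 94
H - E - J - Z - L - C: 18+37+5+16+23 = 99
H - E - J - Z - C - L: 18+37+5+12+23 = 95
… (106 more)
H - E - C - Z - J - L: 18+30+12+5+21 = 86  ← best
The minimum is 86.
One shortest path: H → E → C → Z → J → L.

Shortest open route: 86 km.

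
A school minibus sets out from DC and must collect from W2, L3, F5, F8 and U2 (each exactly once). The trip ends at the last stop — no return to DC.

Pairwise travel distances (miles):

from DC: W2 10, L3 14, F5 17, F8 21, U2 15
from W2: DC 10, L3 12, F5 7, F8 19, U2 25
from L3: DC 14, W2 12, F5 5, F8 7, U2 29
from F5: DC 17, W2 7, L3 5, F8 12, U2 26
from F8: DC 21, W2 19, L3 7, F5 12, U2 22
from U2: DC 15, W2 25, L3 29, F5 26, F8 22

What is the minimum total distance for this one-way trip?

There are 5! = 120 possible orderings.
DC - W2 - L3 - F5 - F8 - U2: 10+12+5+12+22 = 61
DC - W2 - L3 - F5 - U2 - F8: 10+12+5+26+22 = 75
DC - W2 - L3 - F8 - F5 - U2: 10+12+7+12+26 = 67
DC - W2 - L3 - F8 - U2 - F5: 10+12+7+22+26 = 77
DC - W2 - L3 - U2 - F5 - F8: 10+12+29+26+12 = 89
DC - W2 - L3 - U2 - F8 - F5: 10+12+29+22+12 = 85
DC - W2 - F5 - L3 - F8 - U2: 10+7+5+7+22 = 51
DC - W2 - F5 - L3 - U2 - F8: 10+7+5+29+22 = 73
DC - W2 - F5 - F8 - L3 - U2: 10+7+12+7+29 = 65
DC - W2 - F5 - F8 - U2 - L3: 10+7+12+22+29 = 80
DC - W2 - F5 - U2 - L3 - F8: 10+7+26+29+7 = 79
DC - W2 - F5 - U2 - F8 - L3: 10+7+26+22+7 = 72
DC - W2 - F8 - L3 - F5 - U2: 10+19+7+5+26 = 67
DC - W2 - F8 - L3 - U2 - F5: 10+19+7+29+26 = 91
… (106 more)
The minimum is 51.
One shortest path: DC → W2 → F5 → L3 → F8 → U2.

Minimum one-way distance = 51 miles.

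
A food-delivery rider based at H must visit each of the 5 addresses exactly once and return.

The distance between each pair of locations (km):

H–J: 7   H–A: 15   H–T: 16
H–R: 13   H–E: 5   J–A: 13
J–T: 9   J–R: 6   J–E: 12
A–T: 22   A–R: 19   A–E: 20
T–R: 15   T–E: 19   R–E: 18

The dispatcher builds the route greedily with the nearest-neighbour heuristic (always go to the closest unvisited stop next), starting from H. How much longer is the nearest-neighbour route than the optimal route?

2 km longer than the optimal tour.

H: E=5, J=7, R=13, A=15, T=16 ⇒ E
E: J=12, R=18, T=19, A=20 ⇒ J
J: R=6, T=9, A=13 ⇒ R
R: T=15, A=19 ⇒ T
T: A=22 ⇒ A
NN route H → E → J → R → T → A → H costs 75.
Optimal: H → A → J → R → T → E → H costs 73 (by enumerating all 60 distinct tours).
Excess = 75 − 73 = 2.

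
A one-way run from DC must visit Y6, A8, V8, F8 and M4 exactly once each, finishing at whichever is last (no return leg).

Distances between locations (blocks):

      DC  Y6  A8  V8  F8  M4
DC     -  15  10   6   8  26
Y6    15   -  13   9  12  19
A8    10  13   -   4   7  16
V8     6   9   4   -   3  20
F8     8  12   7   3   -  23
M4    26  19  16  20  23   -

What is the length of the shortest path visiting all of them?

There are 5! = 120 possible orderings.
DC→Y6→A8→V8→F8→M4: 15+13+4+3+23 = 58
DC→Y6→A8→V8→M4→F8: 15+13+4+20+23 = 75
DC→Y6→A8→F8→V8→M4: 15+13+7+3+20 = 58
DC→Y6→A8→F8→M4→V8: 15+13+7+23+20 = 78
DC→Y6→A8→M4→V8→F8: 15+13+16+20+3 = 67
DC→Y6→A8→M4→F8→V8: 15+13+16+23+3 = 70
DC→Y6→V8→A8→F8→M4: 15+9+4+7+23 = 58
DC→Y6→V8→A8→M4→F8: 15+9+4+16+23 = 67
DC→Y6→V8→F8→A8→M4: 15+9+3+7+16 = 50
DC→Y6→V8→F8→M4→A8: 15+9+3+23+16 = 66
DC→Y6→V8→M4→A8→F8: 15+9+20+16+7 = 67
DC→Y6→V8→M4→F8→A8: 15+9+20+23+7 = 74
DC→Y6→F8→A8→V8→M4: 15+12+7+4+20 = 58
DC→Y6→F8→A8→M4→V8: 15+12+7+16+20 = 70
… (106 more)
DC→F8→A8→V8→Y6→M4: 8+7+4+9+19 = 47  ← best
The minimum is 47.
One shortest path: DC → F8 → A8 → V8 → Y6 → M4.

47 blocks — the minimum one-way total.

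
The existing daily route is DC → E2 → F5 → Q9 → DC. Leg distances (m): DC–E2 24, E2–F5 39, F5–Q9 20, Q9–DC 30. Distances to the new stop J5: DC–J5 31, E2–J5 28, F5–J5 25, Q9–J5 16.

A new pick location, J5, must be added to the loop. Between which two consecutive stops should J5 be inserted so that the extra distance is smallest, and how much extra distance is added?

+14 m — insert J5 between E2 and F5.

Insertion cost between consecutive stops i–j is d(i,J5) + d(J5,j) − d(i,j):
  between DC and E2: 31 + 28 − 24 = 35
  between E2 and F5: 28 + 25 − 39 = 14
  between F5 and Q9: 25 + 16 − 20 = 21
  between Q9 and DC: 16 + 31 − 30 = 17
Cheapest insertion is between E2 and F5, adding 14.
New total = 113 + 14 = 127.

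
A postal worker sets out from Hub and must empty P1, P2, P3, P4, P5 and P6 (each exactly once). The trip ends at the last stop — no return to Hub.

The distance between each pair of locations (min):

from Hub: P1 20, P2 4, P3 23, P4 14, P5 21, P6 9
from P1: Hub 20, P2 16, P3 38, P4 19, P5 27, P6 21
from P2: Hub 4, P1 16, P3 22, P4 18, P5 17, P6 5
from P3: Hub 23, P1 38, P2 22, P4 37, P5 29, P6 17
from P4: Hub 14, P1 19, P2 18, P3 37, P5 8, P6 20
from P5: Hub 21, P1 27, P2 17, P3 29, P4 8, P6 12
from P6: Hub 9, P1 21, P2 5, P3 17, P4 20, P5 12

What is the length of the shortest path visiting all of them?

There are 6! = 720 possible orderings.
Hub→P1→P2→P3→P4→P5→P6: 20+16+22+37+8+12 = 115
Hub→P1→P2→P3→P4→P6→P5: 20+16+22+37+20+12 = 127
Hub→P1→P2→P3→P5→P4→P6: 20+16+22+29+8+20 = 115
Hub→P1→P2→P3→P5→P6→P4: 20+16+22+29+12+20 = 119
Hub→P1→P2→P3→P6→P4→P5: 20+16+22+17+20+8 = 103
Hub→P1→P2→P3→P6→P5→P4: 20+16+22+17+12+8 = 95
Hub→P1→P2→P4→P3→P5→P6: 20+16+18+37+29+12 = 132
Hub→P1→P2→P4→P3→P6→P5: 20+16+18+37+17+12 = 120
… (712 more)
Hub→P2→P1→P4→P5→P6→P3: 4+16+19+8+12+17 = 76  ← best
The minimum is 76.
One shortest path: Hub → P2 → P1 → P4 → P5 → P6 → P3.

76 min — the minimum one-way total.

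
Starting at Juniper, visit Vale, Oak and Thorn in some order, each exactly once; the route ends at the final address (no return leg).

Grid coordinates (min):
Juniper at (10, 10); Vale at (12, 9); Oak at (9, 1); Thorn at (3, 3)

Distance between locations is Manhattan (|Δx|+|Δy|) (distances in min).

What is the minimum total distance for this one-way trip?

22 min — the minimum one-way total.

There are 3! = 6 possible orderings.
Juniper → Vale → Oak → Thorn: 3+11+8 = 22
Juniper → Vale → Thorn → Oak: 3+15+8 = 26
Juniper → Oak → Vale → Thorn: 10+11+15 = 36
Juniper → Oak → Thorn → Vale: 10+8+15 = 33
Juniper → Thorn → Vale → Oak: 14+15+11 = 40
Juniper → Thorn → Oak → Vale: 14+8+11 = 33
The minimum is 22.
One shortest path: Juniper → Vale → Oak → Thorn.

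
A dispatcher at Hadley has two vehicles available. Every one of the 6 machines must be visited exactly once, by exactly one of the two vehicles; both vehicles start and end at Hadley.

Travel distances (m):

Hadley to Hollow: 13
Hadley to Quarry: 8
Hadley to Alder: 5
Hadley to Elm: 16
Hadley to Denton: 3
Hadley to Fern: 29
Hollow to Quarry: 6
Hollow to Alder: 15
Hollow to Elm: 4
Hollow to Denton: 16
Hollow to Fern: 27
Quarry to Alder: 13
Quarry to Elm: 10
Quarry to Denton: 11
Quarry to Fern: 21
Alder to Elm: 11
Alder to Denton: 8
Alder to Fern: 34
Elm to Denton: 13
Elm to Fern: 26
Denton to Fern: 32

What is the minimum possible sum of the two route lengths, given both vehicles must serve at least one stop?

Check every non-empty split of the stops between the two vehicles; for each half take its own optimal tour:
  {Hollow} + {Quarry, Alder, Elm, Denton, Fern}: 26 + 77 = 103
  {Quarry} + {Hollow, Alder, Elm, Denton, Fern}: 16 + 82 = 98
  {Hollow, Quarry} + {Alder, Elm, Denton, Fern}: 27 + 77 = 104
  {Alder} + {Hollow, Quarry, Elm, Denton, Fern}: 10 + 76 = 86
  {Hollow, Alder} + {Quarry, Elm, Denton, Fern}: 33 + 71 = 104
  {Quarry, Alder} + {Hollow, Elm, Denton, Fern}: 26 + 76 = 102
  … (31 splits in total)
  {Denton} + {Hollow, Quarry, Alder, Elm, Fern}: 6 + 76 = 82  ← best
Best: vehicle 1 Hadley → Denton → Hadley = 6; vehicle 2 Hadley → Quarry → Fern → Hollow → Elm → Alder → Hadley = 76; combined 82.

Minimum combined distance: 82 m.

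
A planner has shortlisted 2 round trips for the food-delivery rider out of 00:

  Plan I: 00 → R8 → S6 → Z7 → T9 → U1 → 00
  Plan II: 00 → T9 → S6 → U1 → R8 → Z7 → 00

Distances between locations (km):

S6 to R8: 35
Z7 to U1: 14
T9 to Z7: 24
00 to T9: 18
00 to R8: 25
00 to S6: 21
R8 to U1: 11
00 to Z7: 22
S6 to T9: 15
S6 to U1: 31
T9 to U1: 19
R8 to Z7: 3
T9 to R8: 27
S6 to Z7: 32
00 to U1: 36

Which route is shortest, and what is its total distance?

Plan I: 25 + 35 + 32 + 24 + 19 + 36 = 171
Plan II: 18 + 15 + 31 + 11 + 3 + 22 = 100

Shortest is Plan II, total 100 km.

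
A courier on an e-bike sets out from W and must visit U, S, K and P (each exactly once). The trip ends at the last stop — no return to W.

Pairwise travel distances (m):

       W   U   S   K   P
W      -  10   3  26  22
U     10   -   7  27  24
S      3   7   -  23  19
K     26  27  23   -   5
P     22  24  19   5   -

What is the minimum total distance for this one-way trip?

There are 4! = 24 possible orderings.
W→U→S→K→P: 10+7+23+5 = 45
W→U→S→P→K: 10+7+19+5 = 41
W→U→K→S→P: 10+27+23+19 = 79
W→U→K→P→S: 10+27+5+19 = 61
W→U→P→S→K: 10+24+19+23 = 76
W→U→P→K→S: 10+24+5+23 = 62
W→S→U→K→P: 3+7+27+5 = 42
W→S→U→P→K: 3+7+24+5 = 39
W→S→K→U→P: 3+23+27+24 = 77
W→S→K→P→U: 3+23+5+24 = 55
W→S→P→U→K: 3+19+24+27 = 73
W→S→P→K→U: 3+19+5+27 = 54
W→K→U→S→P: 26+27+7+19 = 79
W→K→U→P→S: 26+27+24+19 = 96
… (10 more)
The minimum is 39.
One shortest path: W → S → U → P → K.

Minimum one-way distance = 39 m.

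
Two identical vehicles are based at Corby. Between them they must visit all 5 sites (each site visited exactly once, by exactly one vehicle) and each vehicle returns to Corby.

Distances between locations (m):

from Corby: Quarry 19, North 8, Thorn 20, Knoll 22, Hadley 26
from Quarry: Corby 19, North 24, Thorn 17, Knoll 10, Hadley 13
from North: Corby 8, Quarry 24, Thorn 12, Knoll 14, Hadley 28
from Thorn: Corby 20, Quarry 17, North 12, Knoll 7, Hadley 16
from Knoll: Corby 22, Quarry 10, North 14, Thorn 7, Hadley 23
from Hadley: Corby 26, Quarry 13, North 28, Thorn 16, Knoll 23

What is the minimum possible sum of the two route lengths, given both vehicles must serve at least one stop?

Try each way of splitting the stops between the two vehicles (each non-empty) and, for each split, find the best tour for each vehicle:
  {Quarry} + {North, Thorn, Knoll, Hadley}: 38 + 71 = 109
  {North} + {Quarry, Thorn, Knoll, Hadley}: 16 + 76 = 92
  {Quarry, North} + {Thorn, Knoll, Hadley}: 51 + 71 = 122
  {Thorn} + {Quarry, North, Knoll, Hadley}: 40 + 71 = 111
  {Quarry, Thorn} + {North, Knoll, Hadley}: 56 + 71 = 127
  {North, Thorn} + {Quarry, Knoll, Hadley}: 40 + 71 = 111
  … (15 splits in total)
Best: vehicle 1 Corby → North → Corby = 16; vehicle 2 Corby → Thorn → Knoll → Quarry → Hadley → Corby = 76; combined 92.

92 m — the smallest possible combined total.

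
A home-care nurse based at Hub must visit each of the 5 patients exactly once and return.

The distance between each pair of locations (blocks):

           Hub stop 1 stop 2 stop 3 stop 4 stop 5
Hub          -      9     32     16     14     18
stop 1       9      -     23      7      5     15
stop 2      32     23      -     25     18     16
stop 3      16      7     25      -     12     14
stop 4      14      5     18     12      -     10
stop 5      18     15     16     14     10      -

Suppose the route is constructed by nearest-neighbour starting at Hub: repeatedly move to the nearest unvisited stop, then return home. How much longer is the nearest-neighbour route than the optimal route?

From Hub: stop 1=9, stop 4=14, stop 3=16, stop 5=18, stop 2=32 → choose stop 1 (9).
From stop 1: stop 4=5, stop 3=7, stop 5=15, stop 2=23 → choose stop 4 (5).
From stop 4: stop 5=10, stop 3=12, stop 2=18 → choose stop 5 (10).
From stop 5: stop 3=14, stop 2=16 → choose stop 3 (14).
From stop 3: stop 2=25 → choose stop 2 (25).
NN route Hub → stop 1 → stop 4 → stop 5 → stop 3 → stop 2 → Hub costs 95.
Optimal: Hub → stop 1 → stop 3 → stop 5 → stop 2 → stop 4 → Hub costs 78 (by enumerating all 60 distinct tours).
Excess = 95 − 78 = 17.

17 blocks longer than the optimal tour.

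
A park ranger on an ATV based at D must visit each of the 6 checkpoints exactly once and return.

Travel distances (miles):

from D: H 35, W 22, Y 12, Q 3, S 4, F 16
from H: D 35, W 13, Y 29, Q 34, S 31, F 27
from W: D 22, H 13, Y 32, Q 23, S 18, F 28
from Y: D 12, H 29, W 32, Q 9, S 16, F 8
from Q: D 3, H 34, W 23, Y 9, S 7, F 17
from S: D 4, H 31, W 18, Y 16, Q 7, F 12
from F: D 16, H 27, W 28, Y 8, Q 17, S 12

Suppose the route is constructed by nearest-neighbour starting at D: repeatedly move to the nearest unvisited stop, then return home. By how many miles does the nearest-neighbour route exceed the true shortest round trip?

D: Q=3, S=4, Y=12, F=16, W=22, H=35 ⇒ Q
Q: S=7, Y=9, F=17, W=23, H=34 ⇒ S
S: F=12, Y=16, W=18, H=31 ⇒ F
F: Y=8, H=27, W=28 ⇒ Y
Y: H=29, W=32 ⇒ H
H: W=13 ⇒ W
NN route D → Q → S → F → Y → H → W → D costs 94.
Optimal: D → Q → Y → F → H → W → S → D costs 82 (by enumerating all 360 distinct tours).
Excess = 94 − 82 = 12.

12 miles longer than the optimal tour.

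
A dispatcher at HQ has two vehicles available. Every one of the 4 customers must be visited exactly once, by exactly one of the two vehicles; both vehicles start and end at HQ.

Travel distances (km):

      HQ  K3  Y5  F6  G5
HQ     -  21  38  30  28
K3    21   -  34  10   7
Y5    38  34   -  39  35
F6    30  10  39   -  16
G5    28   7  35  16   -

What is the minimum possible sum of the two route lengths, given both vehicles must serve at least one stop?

150 km — the smallest possible combined total.

Check every non-empty split of the stops between the two vehicles; for each half take its own optimal tour:
  {K3} + {Y5, F6, G5}: 42 + 119 = 161
  {Y5} + {K3, F6, G5}: 76 + 74 = 150
  {K3, Y5} + {F6, G5}: 93 + 74 = 167
  {F6} + {K3, Y5, G5}: 60 + 101 = 161
  {K3, F6} + {Y5, G5}: 61 + 101 = 162
  {Y5, F6} + {K3, G5}: 107 + 56 = 163
  … (7 splits in total)
Best: vehicle 1 HQ → Y5 → HQ = 76; vehicle 2 HQ → K3 → G5 → F6 → HQ = 74; combined 150.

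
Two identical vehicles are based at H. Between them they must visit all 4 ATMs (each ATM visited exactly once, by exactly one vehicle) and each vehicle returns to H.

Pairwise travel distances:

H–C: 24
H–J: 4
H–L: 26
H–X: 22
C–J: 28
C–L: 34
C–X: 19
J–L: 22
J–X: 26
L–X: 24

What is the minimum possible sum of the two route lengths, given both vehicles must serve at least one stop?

101 — the smallest possible combined total.

There are 2^3 − 1 = 7 ways to divide the 4 stops into two non-empty groups. For each, the best each vehicle can do is its own shortest tour through its group:
  {C} + {J, L, X}: 48 + 72 = 120
  {J} + {C, L, X}: 8 + 93 = 101
  {C, J} + {L, X}: 56 + 72 = 128
  {L} + {C, J, X}: 52 + 73 = 125
  {C, L} + {J, X}: 84 + 52 = 136
  {J, L} + {C, X}: 52 + 65 = 117
  … (7 splits in total)
Best: vehicle 1 H → J → H = 8; vehicle 2 H → C → X → L → H = 93; combined 101.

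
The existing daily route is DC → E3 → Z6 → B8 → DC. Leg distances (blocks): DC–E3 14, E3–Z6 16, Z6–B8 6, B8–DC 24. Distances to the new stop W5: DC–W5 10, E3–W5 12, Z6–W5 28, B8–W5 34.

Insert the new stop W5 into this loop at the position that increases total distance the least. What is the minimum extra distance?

Adding 8 blocks by placing W5 on the DC–E3 leg.

Insertion cost between consecutive stops i–j is d(i,W5) + d(W5,j) − d(i,j):
  between DC and E3: 10 + 12 − 14 = 8
  between E3 and Z6: 12 + 28 − 16 = 24
  between Z6 and B8: 28 + 34 − 6 = 56
  between B8 and DC: 34 + 10 − 24 = 20
Cheapest insertion is between DC and E3, adding 8.
New total = 60 + 8 = 68.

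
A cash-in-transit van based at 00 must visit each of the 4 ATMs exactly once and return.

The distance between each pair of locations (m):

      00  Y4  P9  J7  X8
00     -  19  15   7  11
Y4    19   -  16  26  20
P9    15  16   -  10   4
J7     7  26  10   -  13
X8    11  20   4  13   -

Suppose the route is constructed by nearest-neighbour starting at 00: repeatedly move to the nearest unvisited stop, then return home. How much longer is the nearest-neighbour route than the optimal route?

From 00: J7=7, X8=11, P9=15, Y4=19 → choose J7 (7).
From J7: P9=10, X8=13, Y4=26 → choose P9 (10).
From P9: X8=4, Y4=16 → choose X8 (4).
From X8: Y4=20 → choose Y4 (20).
NN route 00 → J7 → P9 → X8 → Y4 → 00 costs 60.
Optimal: 00 → Y4 → P9 → X8 → J7 → 00 costs 59 (by enumerating all 12 distinct tours).
Excess = 60 − 59 = 1.

The nearest-neighbour route is 1 m longer than optimal.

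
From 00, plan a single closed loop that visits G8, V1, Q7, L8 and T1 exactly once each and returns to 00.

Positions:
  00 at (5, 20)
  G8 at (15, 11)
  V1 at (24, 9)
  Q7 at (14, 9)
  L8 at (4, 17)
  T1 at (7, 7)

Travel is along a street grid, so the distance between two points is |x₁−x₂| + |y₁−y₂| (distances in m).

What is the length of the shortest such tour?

Minimum total distance: 66 m.

With 5 stops there are 5!/2 = 60 distinct round trips (a route and its reverse cost the same).
00-G8-V1-Q7-L8-T1-00: 19+11+10+18+13+15 = 86
00-G8-V1-Q7-T1-L8-00: 19+11+10+9+13+4 = 66
00-G8-V1-L8-Q7-T1-00: 19+11+28+18+9+15 = 100
00-G8-V1-L8-T1-Q7-00: 19+11+28+13+9+20 = 100
00-G8-V1-T1-Q7-L8-00: 19+11+19+9+18+4 = 80
00-G8-V1-T1-L8-Q7-00: 19+11+19+13+18+20 = 100
00-G8-Q7-V1-L8-T1-00: 19+3+10+28+13+15 = 88
00-G8-Q7-V1-T1-L8-00: 19+3+10+19+13+4 = 68
00-G8-Q7-L8-V1-T1-00: 19+3+18+28+19+15 = 102
00-G8-Q7-L8-T1-V1-00: 19+3+18+13+19+30 = 102
00-G8-Q7-T1-V1-L8-00: 19+3+9+19+28+4 = 82
00-G8-Q7-T1-L8-V1-00: 19+3+9+13+28+30 = 102
00-G8-L8-V1-Q7-T1-00: 19+17+28+10+9+15 = 98
00-G8-L8-V1-T1-Q7-00: 19+17+28+19+9+20 = 112
… (46 more)
The minimum is 66.
One optimal route: 00 → G8 → V1 → Q7 → T1 → L8 → 00 (or its reverse).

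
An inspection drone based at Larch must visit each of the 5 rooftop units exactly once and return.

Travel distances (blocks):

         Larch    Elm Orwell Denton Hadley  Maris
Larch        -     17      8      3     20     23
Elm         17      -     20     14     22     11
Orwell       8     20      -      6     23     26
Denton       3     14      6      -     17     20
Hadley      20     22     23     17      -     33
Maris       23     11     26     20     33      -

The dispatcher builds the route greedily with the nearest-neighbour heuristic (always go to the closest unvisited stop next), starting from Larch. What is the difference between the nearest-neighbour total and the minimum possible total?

The nearest-neighbour route is 6 blocks longer than optimal.

From Larch: Denton=3, Orwell=8, Elm=17, Hadley=20, Maris=23 → choose Denton (3).
From Denton: Orwell=6, Elm=14, Hadley=17, Maris=20 → choose Orwell (6).
From Orwell: Elm=20, Hadley=23, Maris=26 → choose Elm (20).
From Elm: Maris=11, Hadley=22 → choose Maris (11).
From Maris: Hadley=33 → choose Hadley (33).
NN route Larch → Denton → Orwell → Elm → Maris → Hadley → Larch costs 93.
Optimal: Larch → Orwell → Denton → Hadley → Elm → Maris → Larch costs 87 (by enumerating all 60 distinct tours).
Excess = 93 − 87 = 6.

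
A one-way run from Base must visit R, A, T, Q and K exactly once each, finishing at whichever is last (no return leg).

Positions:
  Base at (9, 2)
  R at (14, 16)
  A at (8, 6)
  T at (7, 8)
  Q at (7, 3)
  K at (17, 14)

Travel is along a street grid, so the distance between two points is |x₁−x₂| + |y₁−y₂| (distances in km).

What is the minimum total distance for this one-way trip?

Minimum one-way distance = 30 km.

There are 5! = 120 possible orderings.
Base → R → A → T → Q → K: 19+16+3+5+21 = 64
Base → R → A → T → K → Q: 19+16+3+16+21 = 75
Base → R → A → Q → T → K: 19+16+4+5+16 = 60
Base → R → A → Q → K → T: 19+16+4+21+16 = 76
Base → R → A → K → T → Q: 19+16+17+16+5 = 73
Base → R → A → K → Q → T: 19+16+17+21+5 = 78
Base → R → T → A → Q → K: 19+15+3+4+21 = 62
Base → R → T → A → K → Q: 19+15+3+17+21 = 75
Base → R → T → Q → A → K: 19+15+5+4+17 = 60
Base → R → T → Q → K → A: 19+15+5+21+17 = 77
Base → R → T → K → A → Q: 19+15+16+17+4 = 71
Base → R → T → K → Q → A: 19+15+16+21+4 = 75
Base → R → Q → A → T → K: 19+20+4+3+16 = 62
Base → R → Q → A → K → T: 19+20+4+17+16 = 76
… (106 more)
Base → Q → A → T → R → K: 3+4+3+15+5 = 30  ← best
The minimum is 30.
One shortest path: Base → Q → A → T → R → K.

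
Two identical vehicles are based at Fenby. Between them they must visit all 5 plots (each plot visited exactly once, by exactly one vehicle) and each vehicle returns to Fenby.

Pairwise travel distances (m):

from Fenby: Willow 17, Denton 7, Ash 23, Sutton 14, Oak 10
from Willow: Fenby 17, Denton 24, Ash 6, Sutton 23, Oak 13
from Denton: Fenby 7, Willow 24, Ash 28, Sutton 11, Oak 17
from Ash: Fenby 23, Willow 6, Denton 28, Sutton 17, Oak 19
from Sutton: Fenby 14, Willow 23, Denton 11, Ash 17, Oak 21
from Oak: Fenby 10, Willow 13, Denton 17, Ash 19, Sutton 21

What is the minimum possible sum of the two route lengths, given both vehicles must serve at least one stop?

Try each way of splitting the stops between the two vehicles (each non-empty) and, for each split, find the best tour for each vehicle:
  {Willow} + {Denton, Ash, Sutton, Oak}: 34 + 64 = 98
  {Denton} + {Willow, Ash, Sutton, Oak}: 14 + 60 = 74
  {Willow, Denton} + {Ash, Sutton, Oak}: 48 + 60 = 108
  {Ash} + {Willow, Denton, Sutton, Oak}: 46 + 64 = 110
  {Willow, Ash} + {Denton, Sutton, Oak}: 46 + 49 = 95
  {Denton, Ash} + {Willow, Sutton, Oak}: 58 + 60 = 118
  … (15 splits in total)
Best: vehicle 1 Fenby → Denton → Fenby = 14; vehicle 2 Fenby → Sutton → Ash → Willow → Oak → Fenby = 60; combined 74.

74 m — the smallest possible combined total.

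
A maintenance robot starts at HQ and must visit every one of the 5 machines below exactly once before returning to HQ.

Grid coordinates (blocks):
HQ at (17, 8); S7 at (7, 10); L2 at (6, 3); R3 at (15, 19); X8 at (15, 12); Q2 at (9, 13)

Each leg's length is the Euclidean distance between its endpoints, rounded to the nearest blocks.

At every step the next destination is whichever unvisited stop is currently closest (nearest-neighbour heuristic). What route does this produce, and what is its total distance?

Nearest-neighbour total = 50 blocks; route HQ → X8 → Q2 → S7 → L2 → R3 → HQ.

From HQ: distances to unvisited — X8=4, Q2=9, S7=10, R3=11, L2=12. Nearest is X8 (4).
From X8: distances to unvisited — Q2=6, R3=7, S7=8, L2=13. Nearest is Q2 (6).
From Q2: distances to unvisited — S7=4, R3=8, L2=10. Nearest is S7 (4).
From S7: distances to unvisited — L2=7, R3=12. Nearest is L2 (7).
From L2: distances to unvisited — R3=18. Nearest is R3 (18).
Return R3→HQ: 11.
Total = 4 + 6 + 4 + 7 + 18 + 11 = 50.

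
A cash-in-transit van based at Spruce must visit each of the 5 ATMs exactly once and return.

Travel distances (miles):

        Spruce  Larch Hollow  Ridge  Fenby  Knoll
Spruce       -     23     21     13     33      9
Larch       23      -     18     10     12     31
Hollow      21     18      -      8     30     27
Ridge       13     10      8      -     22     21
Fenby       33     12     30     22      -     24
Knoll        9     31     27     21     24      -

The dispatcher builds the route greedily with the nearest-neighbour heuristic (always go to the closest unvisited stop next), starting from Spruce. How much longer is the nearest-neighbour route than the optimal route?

Spruce: Knoll=9, Ridge=13, Hollow=21, Larch=23, Fenby=33 ⇒ Knoll
Knoll: Ridge=21, Fenby=24, Hollow=27, Larch=31 ⇒ Ridge
Ridge: Hollow=8, Larch=10, Fenby=22 ⇒ Hollow
Hollow: Larch=18, Fenby=30 ⇒ Larch
Larch: Fenby=12 ⇒ Fenby
NN route Spruce → Knoll → Ridge → Hollow → Larch → Fenby → Spruce costs 101.
Optimal: Spruce → Hollow → Ridge → Larch → Fenby → Knoll → Spruce costs 84 (by enumerating all 60 distinct tours).
Excess = 101 − 84 = 17.

The nearest-neighbour route is 17 miles longer than optimal.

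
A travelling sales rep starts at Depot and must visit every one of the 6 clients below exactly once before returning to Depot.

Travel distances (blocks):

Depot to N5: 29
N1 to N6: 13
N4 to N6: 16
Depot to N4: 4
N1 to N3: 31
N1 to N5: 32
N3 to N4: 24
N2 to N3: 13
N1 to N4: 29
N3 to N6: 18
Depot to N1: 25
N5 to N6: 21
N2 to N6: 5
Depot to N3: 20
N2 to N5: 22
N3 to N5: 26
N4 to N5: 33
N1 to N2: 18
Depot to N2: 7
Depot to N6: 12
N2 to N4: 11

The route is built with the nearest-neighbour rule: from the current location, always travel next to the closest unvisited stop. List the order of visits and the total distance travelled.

At Depot the remaining stops are N4 4, N2 7, N6 12, N3 20, N1 25, N5 29; go to N4.
At N4 the remaining stops are N2 11, N6 16, N3 24, N1 29, N5 33; go to N2.
At N2 the remaining stops are N6 5, N3 13, N1 18, N5 22; go to N6.
At N6 the remaining stops are N1 13, N3 18, N5 21; go to N1.
At N1 the remaining stops are N3 31, N5 32; go to N3.
At N3 the remaining stops are N5 26; go to N5.
Return N5→Depot: 29.
Total = 4 + 11 + 5 + 13 + 31 + 26 + 29 = 119.

Total distance 119 blocks via the nearest-neighbour route Depot → N4 → N2 → N6 → N1 → N3 → N5 → Depot.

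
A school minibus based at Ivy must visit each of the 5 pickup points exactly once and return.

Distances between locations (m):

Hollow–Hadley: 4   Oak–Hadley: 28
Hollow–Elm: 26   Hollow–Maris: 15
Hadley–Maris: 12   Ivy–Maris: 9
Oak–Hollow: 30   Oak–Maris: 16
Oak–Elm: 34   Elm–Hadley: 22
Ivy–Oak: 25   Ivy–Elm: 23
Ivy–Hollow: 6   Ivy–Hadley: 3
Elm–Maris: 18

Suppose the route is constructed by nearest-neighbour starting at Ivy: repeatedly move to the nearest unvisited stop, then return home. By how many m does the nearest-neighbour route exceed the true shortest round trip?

Excess over optimum: 4 m.

From Ivy: Hadley=3, Hollow=6, Maris=9, Elm=23, Oak=25 → choose Hadley (3).
From Hadley: Hollow=4, Maris=12, Elm=22, Oak=28 → choose Hollow (4).
From Hollow: Maris=15, Elm=26, Oak=30 → choose Maris (15).
From Maris: Oak=16, Elm=18 → choose Oak (16).
From Oak: Elm=34 → choose Elm (34).
NN route Ivy → Hadley → Hollow → Maris → Oak → Elm → Ivy costs 95.
Optimal: Ivy → Oak → Maris → Elm → Hadley → Hollow → Ivy costs 91 (by enumerating all 60 distinct tours).
Excess = 95 − 91 = 4.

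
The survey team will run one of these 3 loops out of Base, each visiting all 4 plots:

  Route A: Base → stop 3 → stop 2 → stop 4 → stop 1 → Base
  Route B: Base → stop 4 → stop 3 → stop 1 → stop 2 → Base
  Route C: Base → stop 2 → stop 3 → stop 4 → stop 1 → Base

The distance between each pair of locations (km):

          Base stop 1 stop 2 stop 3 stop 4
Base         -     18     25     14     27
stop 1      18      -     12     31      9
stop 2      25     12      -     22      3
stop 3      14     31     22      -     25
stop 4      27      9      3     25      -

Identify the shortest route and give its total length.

Route A: 14 + 22 + 3 + 9 + 18 = 66
Route B: 27 + 25 + 31 + 12 + 25 = 120
Route C: 25 + 22 + 25 + 9 + 18 = 99

Shortest is Route A, total 66 km.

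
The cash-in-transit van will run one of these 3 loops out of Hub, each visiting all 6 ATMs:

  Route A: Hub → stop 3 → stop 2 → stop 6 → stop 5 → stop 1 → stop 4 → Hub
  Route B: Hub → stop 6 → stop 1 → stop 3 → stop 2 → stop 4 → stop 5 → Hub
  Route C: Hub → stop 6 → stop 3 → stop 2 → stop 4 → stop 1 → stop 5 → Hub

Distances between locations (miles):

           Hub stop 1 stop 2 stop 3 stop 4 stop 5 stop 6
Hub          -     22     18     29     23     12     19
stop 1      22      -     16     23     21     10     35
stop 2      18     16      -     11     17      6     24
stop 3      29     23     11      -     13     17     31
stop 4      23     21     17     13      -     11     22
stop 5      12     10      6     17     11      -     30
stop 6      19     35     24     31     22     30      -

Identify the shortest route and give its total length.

Route A: 29 + 11 + 24 + 30 + 10 + 21 + 23 = 148
Route B: 19 + 35 + 23 + 11 + 17 + 11 + 12 = 128
Route C: 19 + 31 + 11 + 17 + 21 + 10 + 12 = 121

Shortest is Route C, total 121 miles.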